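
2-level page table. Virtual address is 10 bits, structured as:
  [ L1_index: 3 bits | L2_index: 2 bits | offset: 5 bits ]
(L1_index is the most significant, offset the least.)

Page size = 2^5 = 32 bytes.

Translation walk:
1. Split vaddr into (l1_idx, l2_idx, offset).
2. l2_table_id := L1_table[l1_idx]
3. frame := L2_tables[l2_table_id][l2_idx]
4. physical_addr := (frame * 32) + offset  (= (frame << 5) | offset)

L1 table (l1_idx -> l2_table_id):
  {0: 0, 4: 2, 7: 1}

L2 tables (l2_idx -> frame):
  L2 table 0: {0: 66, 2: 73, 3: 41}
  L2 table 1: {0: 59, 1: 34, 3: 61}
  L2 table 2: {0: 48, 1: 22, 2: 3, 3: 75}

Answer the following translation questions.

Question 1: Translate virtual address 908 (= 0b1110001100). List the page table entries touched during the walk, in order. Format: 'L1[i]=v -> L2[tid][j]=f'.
vaddr = 908 = 0b1110001100
Split: l1_idx=7, l2_idx=0, offset=12

Answer: L1[7]=1 -> L2[1][0]=59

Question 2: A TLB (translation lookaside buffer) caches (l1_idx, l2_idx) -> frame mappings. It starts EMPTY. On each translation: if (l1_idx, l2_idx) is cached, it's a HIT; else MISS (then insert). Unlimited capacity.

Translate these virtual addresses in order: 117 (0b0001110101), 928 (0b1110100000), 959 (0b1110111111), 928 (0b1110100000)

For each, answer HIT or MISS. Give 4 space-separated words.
vaddr=117: (0,3) not in TLB -> MISS, insert
vaddr=928: (7,1) not in TLB -> MISS, insert
vaddr=959: (7,1) in TLB -> HIT
vaddr=928: (7,1) in TLB -> HIT

Answer: MISS MISS HIT HIT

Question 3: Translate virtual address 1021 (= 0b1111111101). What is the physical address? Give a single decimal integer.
Answer: 1981

Derivation:
vaddr = 1021 = 0b1111111101
Split: l1_idx=7, l2_idx=3, offset=29
L1[7] = 1
L2[1][3] = 61
paddr = 61 * 32 + 29 = 1981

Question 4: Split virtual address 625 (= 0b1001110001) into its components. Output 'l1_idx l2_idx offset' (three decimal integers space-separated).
vaddr = 625 = 0b1001110001
  top 3 bits -> l1_idx = 4
  next 2 bits -> l2_idx = 3
  bottom 5 bits -> offset = 17

Answer: 4 3 17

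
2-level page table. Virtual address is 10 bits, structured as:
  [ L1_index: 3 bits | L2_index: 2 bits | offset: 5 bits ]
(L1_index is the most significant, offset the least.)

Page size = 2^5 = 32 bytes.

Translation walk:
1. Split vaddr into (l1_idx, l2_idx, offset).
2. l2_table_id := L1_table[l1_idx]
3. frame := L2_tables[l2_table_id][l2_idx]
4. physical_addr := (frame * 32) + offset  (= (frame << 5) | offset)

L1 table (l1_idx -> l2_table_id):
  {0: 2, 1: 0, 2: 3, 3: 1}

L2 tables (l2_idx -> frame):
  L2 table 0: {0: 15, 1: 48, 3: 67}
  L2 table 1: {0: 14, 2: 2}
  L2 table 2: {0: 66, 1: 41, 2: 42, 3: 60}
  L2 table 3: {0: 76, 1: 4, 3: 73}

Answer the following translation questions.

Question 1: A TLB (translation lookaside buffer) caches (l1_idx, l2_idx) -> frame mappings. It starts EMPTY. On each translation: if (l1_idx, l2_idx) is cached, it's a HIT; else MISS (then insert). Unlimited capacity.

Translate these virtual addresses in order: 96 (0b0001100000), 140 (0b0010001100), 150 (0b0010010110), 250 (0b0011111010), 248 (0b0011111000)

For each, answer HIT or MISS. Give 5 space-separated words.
vaddr=96: (0,3) not in TLB -> MISS, insert
vaddr=140: (1,0) not in TLB -> MISS, insert
vaddr=150: (1,0) in TLB -> HIT
vaddr=250: (1,3) not in TLB -> MISS, insert
vaddr=248: (1,3) in TLB -> HIT

Answer: MISS MISS HIT MISS HIT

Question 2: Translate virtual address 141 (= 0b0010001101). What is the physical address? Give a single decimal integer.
Answer: 493

Derivation:
vaddr = 141 = 0b0010001101
Split: l1_idx=1, l2_idx=0, offset=13
L1[1] = 0
L2[0][0] = 15
paddr = 15 * 32 + 13 = 493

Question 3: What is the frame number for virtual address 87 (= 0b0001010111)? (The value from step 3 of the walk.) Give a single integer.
Answer: 42

Derivation:
vaddr = 87: l1_idx=0, l2_idx=2
L1[0] = 2; L2[2][2] = 42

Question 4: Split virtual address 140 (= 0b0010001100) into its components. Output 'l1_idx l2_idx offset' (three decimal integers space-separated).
Answer: 1 0 12

Derivation:
vaddr = 140 = 0b0010001100
  top 3 bits -> l1_idx = 1
  next 2 bits -> l2_idx = 0
  bottom 5 bits -> offset = 12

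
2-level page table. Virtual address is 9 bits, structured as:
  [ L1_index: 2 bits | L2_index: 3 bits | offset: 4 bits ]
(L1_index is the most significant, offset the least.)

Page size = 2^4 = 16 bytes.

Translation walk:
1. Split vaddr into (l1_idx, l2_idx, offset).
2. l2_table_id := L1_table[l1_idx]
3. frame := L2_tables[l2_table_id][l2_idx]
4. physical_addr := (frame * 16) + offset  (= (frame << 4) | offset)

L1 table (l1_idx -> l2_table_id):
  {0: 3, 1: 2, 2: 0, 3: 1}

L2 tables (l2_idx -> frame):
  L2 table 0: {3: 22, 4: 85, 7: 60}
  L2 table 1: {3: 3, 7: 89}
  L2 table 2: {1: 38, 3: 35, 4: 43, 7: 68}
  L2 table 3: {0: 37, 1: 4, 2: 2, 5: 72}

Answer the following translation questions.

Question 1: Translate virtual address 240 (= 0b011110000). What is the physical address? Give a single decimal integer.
Answer: 1088

Derivation:
vaddr = 240 = 0b011110000
Split: l1_idx=1, l2_idx=7, offset=0
L1[1] = 2
L2[2][7] = 68
paddr = 68 * 16 + 0 = 1088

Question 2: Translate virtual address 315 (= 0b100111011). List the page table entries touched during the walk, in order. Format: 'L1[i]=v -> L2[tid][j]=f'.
Answer: L1[2]=0 -> L2[0][3]=22

Derivation:
vaddr = 315 = 0b100111011
Split: l1_idx=2, l2_idx=3, offset=11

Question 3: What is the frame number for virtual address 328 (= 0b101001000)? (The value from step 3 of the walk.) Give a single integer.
vaddr = 328: l1_idx=2, l2_idx=4
L1[2] = 0; L2[0][4] = 85

Answer: 85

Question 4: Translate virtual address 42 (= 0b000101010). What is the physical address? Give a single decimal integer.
vaddr = 42 = 0b000101010
Split: l1_idx=0, l2_idx=2, offset=10
L1[0] = 3
L2[3][2] = 2
paddr = 2 * 16 + 10 = 42

Answer: 42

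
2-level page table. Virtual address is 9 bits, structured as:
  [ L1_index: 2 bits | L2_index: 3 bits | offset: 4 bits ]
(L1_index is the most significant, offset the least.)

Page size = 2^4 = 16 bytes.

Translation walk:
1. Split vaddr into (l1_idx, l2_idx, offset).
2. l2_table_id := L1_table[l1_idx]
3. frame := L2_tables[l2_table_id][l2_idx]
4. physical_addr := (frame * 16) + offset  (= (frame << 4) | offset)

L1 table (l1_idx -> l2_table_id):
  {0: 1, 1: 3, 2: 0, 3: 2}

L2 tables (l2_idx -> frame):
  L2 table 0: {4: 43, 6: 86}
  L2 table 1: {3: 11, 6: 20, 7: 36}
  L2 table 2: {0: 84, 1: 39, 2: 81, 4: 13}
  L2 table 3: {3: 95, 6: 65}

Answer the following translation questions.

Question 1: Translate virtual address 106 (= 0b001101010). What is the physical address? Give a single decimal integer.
Answer: 330

Derivation:
vaddr = 106 = 0b001101010
Split: l1_idx=0, l2_idx=6, offset=10
L1[0] = 1
L2[1][6] = 20
paddr = 20 * 16 + 10 = 330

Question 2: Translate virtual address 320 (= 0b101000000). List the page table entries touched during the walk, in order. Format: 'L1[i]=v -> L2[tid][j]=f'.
vaddr = 320 = 0b101000000
Split: l1_idx=2, l2_idx=4, offset=0

Answer: L1[2]=0 -> L2[0][4]=43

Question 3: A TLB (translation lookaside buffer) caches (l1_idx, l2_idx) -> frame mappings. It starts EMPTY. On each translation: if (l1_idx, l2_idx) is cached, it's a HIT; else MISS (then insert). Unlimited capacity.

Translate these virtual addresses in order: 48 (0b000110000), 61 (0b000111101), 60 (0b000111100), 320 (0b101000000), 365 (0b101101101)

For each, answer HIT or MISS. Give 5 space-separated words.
vaddr=48: (0,3) not in TLB -> MISS, insert
vaddr=61: (0,3) in TLB -> HIT
vaddr=60: (0,3) in TLB -> HIT
vaddr=320: (2,4) not in TLB -> MISS, insert
vaddr=365: (2,6) not in TLB -> MISS, insert

Answer: MISS HIT HIT MISS MISS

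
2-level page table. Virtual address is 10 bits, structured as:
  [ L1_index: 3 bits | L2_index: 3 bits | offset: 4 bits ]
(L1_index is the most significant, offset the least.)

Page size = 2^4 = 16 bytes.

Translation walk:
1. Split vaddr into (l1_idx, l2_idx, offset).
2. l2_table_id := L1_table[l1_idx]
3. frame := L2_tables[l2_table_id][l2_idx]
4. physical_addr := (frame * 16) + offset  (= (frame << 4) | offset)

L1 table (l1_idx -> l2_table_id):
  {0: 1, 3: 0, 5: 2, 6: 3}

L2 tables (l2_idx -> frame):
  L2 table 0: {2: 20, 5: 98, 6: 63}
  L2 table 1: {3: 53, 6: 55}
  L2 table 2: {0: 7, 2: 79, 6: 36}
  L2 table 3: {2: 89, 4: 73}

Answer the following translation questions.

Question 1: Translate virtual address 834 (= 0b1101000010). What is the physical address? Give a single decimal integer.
vaddr = 834 = 0b1101000010
Split: l1_idx=6, l2_idx=4, offset=2
L1[6] = 3
L2[3][4] = 73
paddr = 73 * 16 + 2 = 1170

Answer: 1170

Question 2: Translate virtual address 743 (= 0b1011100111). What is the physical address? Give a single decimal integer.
Answer: 583

Derivation:
vaddr = 743 = 0b1011100111
Split: l1_idx=5, l2_idx=6, offset=7
L1[5] = 2
L2[2][6] = 36
paddr = 36 * 16 + 7 = 583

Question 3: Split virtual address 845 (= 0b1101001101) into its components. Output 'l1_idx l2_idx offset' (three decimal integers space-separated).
vaddr = 845 = 0b1101001101
  top 3 bits -> l1_idx = 6
  next 3 bits -> l2_idx = 4
  bottom 4 bits -> offset = 13

Answer: 6 4 13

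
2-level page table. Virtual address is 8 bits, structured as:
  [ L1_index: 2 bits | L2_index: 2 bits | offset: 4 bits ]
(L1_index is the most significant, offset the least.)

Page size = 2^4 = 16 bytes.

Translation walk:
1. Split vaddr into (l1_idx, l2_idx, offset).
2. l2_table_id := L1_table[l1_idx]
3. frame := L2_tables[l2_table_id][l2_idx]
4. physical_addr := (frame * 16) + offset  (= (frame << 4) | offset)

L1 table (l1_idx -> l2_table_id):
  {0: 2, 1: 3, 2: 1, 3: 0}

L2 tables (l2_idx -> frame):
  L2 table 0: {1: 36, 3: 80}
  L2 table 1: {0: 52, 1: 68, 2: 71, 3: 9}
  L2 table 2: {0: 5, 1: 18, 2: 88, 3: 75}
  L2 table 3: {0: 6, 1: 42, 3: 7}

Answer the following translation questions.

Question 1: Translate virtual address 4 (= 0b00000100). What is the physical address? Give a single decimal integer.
vaddr = 4 = 0b00000100
Split: l1_idx=0, l2_idx=0, offset=4
L1[0] = 2
L2[2][0] = 5
paddr = 5 * 16 + 4 = 84

Answer: 84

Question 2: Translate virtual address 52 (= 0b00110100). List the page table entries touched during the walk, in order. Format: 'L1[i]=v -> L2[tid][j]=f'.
vaddr = 52 = 0b00110100
Split: l1_idx=0, l2_idx=3, offset=4

Answer: L1[0]=2 -> L2[2][3]=75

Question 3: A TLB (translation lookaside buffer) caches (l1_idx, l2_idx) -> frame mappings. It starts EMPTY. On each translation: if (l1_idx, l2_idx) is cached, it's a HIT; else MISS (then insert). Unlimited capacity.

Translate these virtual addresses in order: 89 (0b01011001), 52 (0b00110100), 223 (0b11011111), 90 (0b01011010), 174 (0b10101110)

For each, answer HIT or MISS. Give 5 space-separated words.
vaddr=89: (1,1) not in TLB -> MISS, insert
vaddr=52: (0,3) not in TLB -> MISS, insert
vaddr=223: (3,1) not in TLB -> MISS, insert
vaddr=90: (1,1) in TLB -> HIT
vaddr=174: (2,2) not in TLB -> MISS, insert

Answer: MISS MISS MISS HIT MISS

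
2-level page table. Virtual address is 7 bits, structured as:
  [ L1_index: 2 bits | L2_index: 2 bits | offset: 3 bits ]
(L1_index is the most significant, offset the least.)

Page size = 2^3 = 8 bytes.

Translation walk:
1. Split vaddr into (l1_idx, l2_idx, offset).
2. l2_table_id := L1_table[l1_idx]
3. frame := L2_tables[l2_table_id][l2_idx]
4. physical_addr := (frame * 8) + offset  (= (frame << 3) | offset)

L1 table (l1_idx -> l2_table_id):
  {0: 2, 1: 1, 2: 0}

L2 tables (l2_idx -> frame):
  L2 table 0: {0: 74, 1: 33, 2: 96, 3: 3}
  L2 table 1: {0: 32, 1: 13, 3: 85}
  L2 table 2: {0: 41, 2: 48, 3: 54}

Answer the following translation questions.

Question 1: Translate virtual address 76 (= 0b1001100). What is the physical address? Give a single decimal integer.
vaddr = 76 = 0b1001100
Split: l1_idx=2, l2_idx=1, offset=4
L1[2] = 0
L2[0][1] = 33
paddr = 33 * 8 + 4 = 268

Answer: 268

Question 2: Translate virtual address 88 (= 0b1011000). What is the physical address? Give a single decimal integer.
vaddr = 88 = 0b1011000
Split: l1_idx=2, l2_idx=3, offset=0
L1[2] = 0
L2[0][3] = 3
paddr = 3 * 8 + 0 = 24

Answer: 24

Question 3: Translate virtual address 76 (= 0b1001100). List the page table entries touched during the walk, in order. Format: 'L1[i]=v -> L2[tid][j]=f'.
Answer: L1[2]=0 -> L2[0][1]=33

Derivation:
vaddr = 76 = 0b1001100
Split: l1_idx=2, l2_idx=1, offset=4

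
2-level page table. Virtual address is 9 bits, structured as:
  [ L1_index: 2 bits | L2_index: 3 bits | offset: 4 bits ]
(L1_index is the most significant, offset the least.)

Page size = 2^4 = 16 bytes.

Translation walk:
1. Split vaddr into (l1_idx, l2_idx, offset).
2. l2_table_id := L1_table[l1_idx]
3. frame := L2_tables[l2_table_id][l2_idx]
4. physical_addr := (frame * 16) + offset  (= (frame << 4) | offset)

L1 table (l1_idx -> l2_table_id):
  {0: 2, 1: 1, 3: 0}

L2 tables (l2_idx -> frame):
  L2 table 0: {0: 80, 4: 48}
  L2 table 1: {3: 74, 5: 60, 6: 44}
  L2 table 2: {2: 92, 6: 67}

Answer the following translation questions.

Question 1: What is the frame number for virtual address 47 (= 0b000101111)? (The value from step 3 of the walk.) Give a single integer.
vaddr = 47: l1_idx=0, l2_idx=2
L1[0] = 2; L2[2][2] = 92

Answer: 92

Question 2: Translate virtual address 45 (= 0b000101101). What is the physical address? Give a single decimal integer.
vaddr = 45 = 0b000101101
Split: l1_idx=0, l2_idx=2, offset=13
L1[0] = 2
L2[2][2] = 92
paddr = 92 * 16 + 13 = 1485

Answer: 1485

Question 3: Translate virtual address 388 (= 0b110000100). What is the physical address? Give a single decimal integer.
Answer: 1284

Derivation:
vaddr = 388 = 0b110000100
Split: l1_idx=3, l2_idx=0, offset=4
L1[3] = 0
L2[0][0] = 80
paddr = 80 * 16 + 4 = 1284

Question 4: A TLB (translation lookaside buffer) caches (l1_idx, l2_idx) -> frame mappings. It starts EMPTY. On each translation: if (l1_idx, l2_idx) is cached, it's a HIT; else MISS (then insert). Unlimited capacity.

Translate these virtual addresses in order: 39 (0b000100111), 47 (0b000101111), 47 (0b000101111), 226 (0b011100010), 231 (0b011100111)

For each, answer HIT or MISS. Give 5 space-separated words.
vaddr=39: (0,2) not in TLB -> MISS, insert
vaddr=47: (0,2) in TLB -> HIT
vaddr=47: (0,2) in TLB -> HIT
vaddr=226: (1,6) not in TLB -> MISS, insert
vaddr=231: (1,6) in TLB -> HIT

Answer: MISS HIT HIT MISS HIT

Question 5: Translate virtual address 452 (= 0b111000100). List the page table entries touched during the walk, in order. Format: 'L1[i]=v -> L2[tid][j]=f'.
Answer: L1[3]=0 -> L2[0][4]=48

Derivation:
vaddr = 452 = 0b111000100
Split: l1_idx=3, l2_idx=4, offset=4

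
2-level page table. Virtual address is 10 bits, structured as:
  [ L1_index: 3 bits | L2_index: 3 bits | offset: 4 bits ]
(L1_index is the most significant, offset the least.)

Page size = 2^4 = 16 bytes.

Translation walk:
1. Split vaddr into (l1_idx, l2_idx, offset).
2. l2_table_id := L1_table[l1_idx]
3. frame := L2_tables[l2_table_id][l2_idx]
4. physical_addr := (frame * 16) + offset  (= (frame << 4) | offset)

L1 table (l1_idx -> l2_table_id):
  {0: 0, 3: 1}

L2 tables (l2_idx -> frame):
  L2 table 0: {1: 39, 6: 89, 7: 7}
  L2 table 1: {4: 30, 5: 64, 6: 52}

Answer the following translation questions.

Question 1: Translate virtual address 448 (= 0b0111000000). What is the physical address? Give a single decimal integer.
Answer: 480

Derivation:
vaddr = 448 = 0b0111000000
Split: l1_idx=3, l2_idx=4, offset=0
L1[3] = 1
L2[1][4] = 30
paddr = 30 * 16 + 0 = 480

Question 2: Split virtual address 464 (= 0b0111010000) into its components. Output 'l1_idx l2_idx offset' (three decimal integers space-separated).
Answer: 3 5 0

Derivation:
vaddr = 464 = 0b0111010000
  top 3 bits -> l1_idx = 3
  next 3 bits -> l2_idx = 5
  bottom 4 bits -> offset = 0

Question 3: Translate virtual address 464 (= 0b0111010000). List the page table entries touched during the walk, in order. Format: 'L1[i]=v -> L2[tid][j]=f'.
vaddr = 464 = 0b0111010000
Split: l1_idx=3, l2_idx=5, offset=0

Answer: L1[3]=1 -> L2[1][5]=64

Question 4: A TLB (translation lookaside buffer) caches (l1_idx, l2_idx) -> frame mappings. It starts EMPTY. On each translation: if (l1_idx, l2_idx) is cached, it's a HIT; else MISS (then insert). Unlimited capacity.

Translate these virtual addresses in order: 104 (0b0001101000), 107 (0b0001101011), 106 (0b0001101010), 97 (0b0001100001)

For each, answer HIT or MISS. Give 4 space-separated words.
vaddr=104: (0,6) not in TLB -> MISS, insert
vaddr=107: (0,6) in TLB -> HIT
vaddr=106: (0,6) in TLB -> HIT
vaddr=97: (0,6) in TLB -> HIT

Answer: MISS HIT HIT HIT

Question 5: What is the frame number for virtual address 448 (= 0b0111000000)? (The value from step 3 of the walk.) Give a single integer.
vaddr = 448: l1_idx=3, l2_idx=4
L1[3] = 1; L2[1][4] = 30

Answer: 30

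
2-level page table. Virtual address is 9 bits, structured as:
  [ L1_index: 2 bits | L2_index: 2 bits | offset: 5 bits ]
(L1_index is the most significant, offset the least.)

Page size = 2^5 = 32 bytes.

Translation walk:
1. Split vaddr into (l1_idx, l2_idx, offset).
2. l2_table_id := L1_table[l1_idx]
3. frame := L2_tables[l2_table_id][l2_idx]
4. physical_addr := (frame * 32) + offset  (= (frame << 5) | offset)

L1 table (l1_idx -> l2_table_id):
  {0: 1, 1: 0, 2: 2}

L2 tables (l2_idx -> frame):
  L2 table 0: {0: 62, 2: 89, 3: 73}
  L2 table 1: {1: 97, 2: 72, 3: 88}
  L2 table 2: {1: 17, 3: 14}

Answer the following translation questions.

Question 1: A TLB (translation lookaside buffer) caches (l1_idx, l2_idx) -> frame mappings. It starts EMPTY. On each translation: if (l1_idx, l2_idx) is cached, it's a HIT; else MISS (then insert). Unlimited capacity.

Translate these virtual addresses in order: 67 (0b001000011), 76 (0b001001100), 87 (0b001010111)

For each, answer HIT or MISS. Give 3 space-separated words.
vaddr=67: (0,2) not in TLB -> MISS, insert
vaddr=76: (0,2) in TLB -> HIT
vaddr=87: (0,2) in TLB -> HIT

Answer: MISS HIT HIT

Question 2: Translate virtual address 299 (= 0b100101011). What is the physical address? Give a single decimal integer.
vaddr = 299 = 0b100101011
Split: l1_idx=2, l2_idx=1, offset=11
L1[2] = 2
L2[2][1] = 17
paddr = 17 * 32 + 11 = 555

Answer: 555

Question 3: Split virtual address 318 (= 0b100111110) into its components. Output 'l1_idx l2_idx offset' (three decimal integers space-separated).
Answer: 2 1 30

Derivation:
vaddr = 318 = 0b100111110
  top 2 bits -> l1_idx = 2
  next 2 bits -> l2_idx = 1
  bottom 5 bits -> offset = 30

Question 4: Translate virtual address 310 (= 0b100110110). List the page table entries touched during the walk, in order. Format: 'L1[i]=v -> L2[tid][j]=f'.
vaddr = 310 = 0b100110110
Split: l1_idx=2, l2_idx=1, offset=22

Answer: L1[2]=2 -> L2[2][1]=17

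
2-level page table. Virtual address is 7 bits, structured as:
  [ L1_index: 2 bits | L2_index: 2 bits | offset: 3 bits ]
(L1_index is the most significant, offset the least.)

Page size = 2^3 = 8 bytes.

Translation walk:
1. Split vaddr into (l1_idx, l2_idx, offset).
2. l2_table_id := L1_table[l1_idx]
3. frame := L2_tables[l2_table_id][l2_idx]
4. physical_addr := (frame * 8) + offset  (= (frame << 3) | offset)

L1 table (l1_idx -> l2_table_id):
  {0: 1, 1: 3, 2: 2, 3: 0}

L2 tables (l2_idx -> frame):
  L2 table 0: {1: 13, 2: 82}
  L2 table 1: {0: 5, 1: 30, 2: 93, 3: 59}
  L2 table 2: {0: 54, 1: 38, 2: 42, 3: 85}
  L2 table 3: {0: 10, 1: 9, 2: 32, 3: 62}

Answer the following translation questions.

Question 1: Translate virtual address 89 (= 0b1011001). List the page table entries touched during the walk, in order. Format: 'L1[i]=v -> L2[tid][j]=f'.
vaddr = 89 = 0b1011001
Split: l1_idx=2, l2_idx=3, offset=1

Answer: L1[2]=2 -> L2[2][3]=85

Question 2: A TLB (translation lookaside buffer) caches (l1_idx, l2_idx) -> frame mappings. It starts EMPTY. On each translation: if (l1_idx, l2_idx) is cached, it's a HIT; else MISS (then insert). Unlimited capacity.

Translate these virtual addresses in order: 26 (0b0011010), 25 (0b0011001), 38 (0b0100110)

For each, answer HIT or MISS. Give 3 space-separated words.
vaddr=26: (0,3) not in TLB -> MISS, insert
vaddr=25: (0,3) in TLB -> HIT
vaddr=38: (1,0) not in TLB -> MISS, insert

Answer: MISS HIT MISS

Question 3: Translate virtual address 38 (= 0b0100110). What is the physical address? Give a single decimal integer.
Answer: 86

Derivation:
vaddr = 38 = 0b0100110
Split: l1_idx=1, l2_idx=0, offset=6
L1[1] = 3
L2[3][0] = 10
paddr = 10 * 8 + 6 = 86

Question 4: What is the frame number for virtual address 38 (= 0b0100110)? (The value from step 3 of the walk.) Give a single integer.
Answer: 10

Derivation:
vaddr = 38: l1_idx=1, l2_idx=0
L1[1] = 3; L2[3][0] = 10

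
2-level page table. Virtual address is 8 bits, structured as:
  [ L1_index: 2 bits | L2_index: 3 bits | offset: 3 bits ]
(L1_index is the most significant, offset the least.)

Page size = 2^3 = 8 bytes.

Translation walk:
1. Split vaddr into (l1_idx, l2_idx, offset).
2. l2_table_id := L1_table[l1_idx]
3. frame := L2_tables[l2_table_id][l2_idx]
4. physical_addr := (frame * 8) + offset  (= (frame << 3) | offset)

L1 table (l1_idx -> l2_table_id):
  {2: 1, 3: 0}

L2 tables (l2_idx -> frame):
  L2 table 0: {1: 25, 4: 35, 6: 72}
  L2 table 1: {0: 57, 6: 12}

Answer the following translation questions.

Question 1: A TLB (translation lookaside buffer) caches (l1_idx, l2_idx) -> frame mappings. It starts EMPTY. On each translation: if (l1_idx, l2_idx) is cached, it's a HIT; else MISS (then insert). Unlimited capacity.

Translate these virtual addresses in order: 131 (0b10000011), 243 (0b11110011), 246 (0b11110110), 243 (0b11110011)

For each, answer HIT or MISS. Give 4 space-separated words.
Answer: MISS MISS HIT HIT

Derivation:
vaddr=131: (2,0) not in TLB -> MISS, insert
vaddr=243: (3,6) not in TLB -> MISS, insert
vaddr=246: (3,6) in TLB -> HIT
vaddr=243: (3,6) in TLB -> HIT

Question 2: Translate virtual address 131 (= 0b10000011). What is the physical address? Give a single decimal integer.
vaddr = 131 = 0b10000011
Split: l1_idx=2, l2_idx=0, offset=3
L1[2] = 1
L2[1][0] = 57
paddr = 57 * 8 + 3 = 459

Answer: 459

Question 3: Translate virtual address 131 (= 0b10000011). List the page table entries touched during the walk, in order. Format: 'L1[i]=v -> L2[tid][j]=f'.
Answer: L1[2]=1 -> L2[1][0]=57

Derivation:
vaddr = 131 = 0b10000011
Split: l1_idx=2, l2_idx=0, offset=3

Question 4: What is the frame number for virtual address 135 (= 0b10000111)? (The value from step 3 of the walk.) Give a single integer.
vaddr = 135: l1_idx=2, l2_idx=0
L1[2] = 1; L2[1][0] = 57

Answer: 57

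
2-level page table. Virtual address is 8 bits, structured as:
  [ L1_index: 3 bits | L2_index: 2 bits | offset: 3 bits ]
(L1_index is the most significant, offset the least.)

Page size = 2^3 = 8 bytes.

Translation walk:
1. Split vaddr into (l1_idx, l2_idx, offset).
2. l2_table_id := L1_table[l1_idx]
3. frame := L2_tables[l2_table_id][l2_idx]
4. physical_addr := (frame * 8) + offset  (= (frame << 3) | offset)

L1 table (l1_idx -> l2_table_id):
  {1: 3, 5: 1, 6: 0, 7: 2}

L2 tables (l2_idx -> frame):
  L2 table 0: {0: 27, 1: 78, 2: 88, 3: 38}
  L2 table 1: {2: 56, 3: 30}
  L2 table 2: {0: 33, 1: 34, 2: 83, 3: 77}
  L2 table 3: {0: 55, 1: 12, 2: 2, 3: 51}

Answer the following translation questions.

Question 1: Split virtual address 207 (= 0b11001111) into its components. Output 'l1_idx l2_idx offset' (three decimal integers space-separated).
vaddr = 207 = 0b11001111
  top 3 bits -> l1_idx = 6
  next 2 bits -> l2_idx = 1
  bottom 3 bits -> offset = 7

Answer: 6 1 7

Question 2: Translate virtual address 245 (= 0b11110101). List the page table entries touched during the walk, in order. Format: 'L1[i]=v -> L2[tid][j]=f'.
Answer: L1[7]=2 -> L2[2][2]=83

Derivation:
vaddr = 245 = 0b11110101
Split: l1_idx=7, l2_idx=2, offset=5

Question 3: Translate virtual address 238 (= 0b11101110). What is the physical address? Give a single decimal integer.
Answer: 278

Derivation:
vaddr = 238 = 0b11101110
Split: l1_idx=7, l2_idx=1, offset=6
L1[7] = 2
L2[2][1] = 34
paddr = 34 * 8 + 6 = 278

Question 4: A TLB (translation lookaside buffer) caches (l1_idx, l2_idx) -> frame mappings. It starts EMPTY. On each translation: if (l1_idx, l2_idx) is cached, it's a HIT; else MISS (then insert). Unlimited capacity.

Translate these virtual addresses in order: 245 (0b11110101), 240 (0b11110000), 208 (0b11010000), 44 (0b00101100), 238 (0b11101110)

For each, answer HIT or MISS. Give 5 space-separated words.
Answer: MISS HIT MISS MISS MISS

Derivation:
vaddr=245: (7,2) not in TLB -> MISS, insert
vaddr=240: (7,2) in TLB -> HIT
vaddr=208: (6,2) not in TLB -> MISS, insert
vaddr=44: (1,1) not in TLB -> MISS, insert
vaddr=238: (7,1) not in TLB -> MISS, insert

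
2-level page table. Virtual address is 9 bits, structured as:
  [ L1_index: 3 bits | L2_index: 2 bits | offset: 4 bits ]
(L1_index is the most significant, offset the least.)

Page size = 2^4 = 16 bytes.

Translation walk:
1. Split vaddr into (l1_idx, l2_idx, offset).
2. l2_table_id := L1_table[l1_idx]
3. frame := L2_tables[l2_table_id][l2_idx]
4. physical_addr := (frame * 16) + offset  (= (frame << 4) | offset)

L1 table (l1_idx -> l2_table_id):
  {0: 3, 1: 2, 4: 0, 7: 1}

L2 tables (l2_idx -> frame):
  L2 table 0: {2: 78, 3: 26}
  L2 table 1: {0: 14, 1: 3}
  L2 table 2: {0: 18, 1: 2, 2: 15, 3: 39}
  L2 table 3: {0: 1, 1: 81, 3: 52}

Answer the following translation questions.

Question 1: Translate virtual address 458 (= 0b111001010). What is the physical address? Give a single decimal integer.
Answer: 234

Derivation:
vaddr = 458 = 0b111001010
Split: l1_idx=7, l2_idx=0, offset=10
L1[7] = 1
L2[1][0] = 14
paddr = 14 * 16 + 10 = 234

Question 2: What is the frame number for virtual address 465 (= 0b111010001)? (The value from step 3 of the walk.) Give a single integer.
vaddr = 465: l1_idx=7, l2_idx=1
L1[7] = 1; L2[1][1] = 3

Answer: 3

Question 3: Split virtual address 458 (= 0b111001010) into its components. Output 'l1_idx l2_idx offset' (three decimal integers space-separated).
vaddr = 458 = 0b111001010
  top 3 bits -> l1_idx = 7
  next 2 bits -> l2_idx = 0
  bottom 4 bits -> offset = 10

Answer: 7 0 10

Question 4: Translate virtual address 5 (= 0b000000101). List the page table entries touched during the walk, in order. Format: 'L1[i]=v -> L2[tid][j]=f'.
vaddr = 5 = 0b000000101
Split: l1_idx=0, l2_idx=0, offset=5

Answer: L1[0]=3 -> L2[3][0]=1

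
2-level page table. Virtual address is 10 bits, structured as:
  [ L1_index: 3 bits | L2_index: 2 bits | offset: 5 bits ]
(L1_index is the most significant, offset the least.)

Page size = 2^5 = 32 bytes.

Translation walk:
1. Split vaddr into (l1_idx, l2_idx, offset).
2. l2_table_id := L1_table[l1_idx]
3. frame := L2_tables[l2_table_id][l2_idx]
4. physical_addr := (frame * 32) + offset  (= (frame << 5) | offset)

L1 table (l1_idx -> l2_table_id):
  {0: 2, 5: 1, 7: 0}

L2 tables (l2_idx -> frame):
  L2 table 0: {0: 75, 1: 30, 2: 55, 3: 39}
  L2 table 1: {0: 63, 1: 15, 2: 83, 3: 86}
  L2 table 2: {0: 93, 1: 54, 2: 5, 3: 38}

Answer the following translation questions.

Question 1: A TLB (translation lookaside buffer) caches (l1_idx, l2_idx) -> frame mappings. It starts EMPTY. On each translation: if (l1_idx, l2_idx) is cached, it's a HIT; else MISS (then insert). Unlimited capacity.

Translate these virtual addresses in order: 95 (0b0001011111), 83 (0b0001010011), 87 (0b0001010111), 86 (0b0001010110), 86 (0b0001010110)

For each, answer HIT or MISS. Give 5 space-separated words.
Answer: MISS HIT HIT HIT HIT

Derivation:
vaddr=95: (0,2) not in TLB -> MISS, insert
vaddr=83: (0,2) in TLB -> HIT
vaddr=87: (0,2) in TLB -> HIT
vaddr=86: (0,2) in TLB -> HIT
vaddr=86: (0,2) in TLB -> HIT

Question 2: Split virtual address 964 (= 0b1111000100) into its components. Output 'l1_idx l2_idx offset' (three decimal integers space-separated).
Answer: 7 2 4

Derivation:
vaddr = 964 = 0b1111000100
  top 3 bits -> l1_idx = 7
  next 2 bits -> l2_idx = 2
  bottom 5 bits -> offset = 4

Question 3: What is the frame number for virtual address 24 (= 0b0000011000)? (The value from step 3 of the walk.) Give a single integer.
vaddr = 24: l1_idx=0, l2_idx=0
L1[0] = 2; L2[2][0] = 93

Answer: 93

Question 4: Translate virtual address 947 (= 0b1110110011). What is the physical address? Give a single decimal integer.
vaddr = 947 = 0b1110110011
Split: l1_idx=7, l2_idx=1, offset=19
L1[7] = 0
L2[0][1] = 30
paddr = 30 * 32 + 19 = 979

Answer: 979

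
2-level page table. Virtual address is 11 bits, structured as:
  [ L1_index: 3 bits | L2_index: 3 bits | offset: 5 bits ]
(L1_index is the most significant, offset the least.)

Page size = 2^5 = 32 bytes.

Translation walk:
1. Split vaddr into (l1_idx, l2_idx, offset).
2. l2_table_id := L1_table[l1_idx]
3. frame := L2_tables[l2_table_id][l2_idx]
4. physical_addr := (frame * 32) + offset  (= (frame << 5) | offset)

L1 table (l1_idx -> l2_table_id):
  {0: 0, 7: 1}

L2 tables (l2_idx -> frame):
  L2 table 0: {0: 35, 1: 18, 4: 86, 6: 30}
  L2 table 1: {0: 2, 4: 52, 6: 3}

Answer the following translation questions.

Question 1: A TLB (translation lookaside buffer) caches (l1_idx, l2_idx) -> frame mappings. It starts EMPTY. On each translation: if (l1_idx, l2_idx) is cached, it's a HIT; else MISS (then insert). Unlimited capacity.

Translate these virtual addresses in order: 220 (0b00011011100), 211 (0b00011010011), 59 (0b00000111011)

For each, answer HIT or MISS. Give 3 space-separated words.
Answer: MISS HIT MISS

Derivation:
vaddr=220: (0,6) not in TLB -> MISS, insert
vaddr=211: (0,6) in TLB -> HIT
vaddr=59: (0,1) not in TLB -> MISS, insert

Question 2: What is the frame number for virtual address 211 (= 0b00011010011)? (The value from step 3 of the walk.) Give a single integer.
Answer: 30

Derivation:
vaddr = 211: l1_idx=0, l2_idx=6
L1[0] = 0; L2[0][6] = 30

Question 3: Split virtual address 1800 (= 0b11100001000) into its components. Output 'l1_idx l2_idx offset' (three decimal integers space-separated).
vaddr = 1800 = 0b11100001000
  top 3 bits -> l1_idx = 7
  next 3 bits -> l2_idx = 0
  bottom 5 bits -> offset = 8

Answer: 7 0 8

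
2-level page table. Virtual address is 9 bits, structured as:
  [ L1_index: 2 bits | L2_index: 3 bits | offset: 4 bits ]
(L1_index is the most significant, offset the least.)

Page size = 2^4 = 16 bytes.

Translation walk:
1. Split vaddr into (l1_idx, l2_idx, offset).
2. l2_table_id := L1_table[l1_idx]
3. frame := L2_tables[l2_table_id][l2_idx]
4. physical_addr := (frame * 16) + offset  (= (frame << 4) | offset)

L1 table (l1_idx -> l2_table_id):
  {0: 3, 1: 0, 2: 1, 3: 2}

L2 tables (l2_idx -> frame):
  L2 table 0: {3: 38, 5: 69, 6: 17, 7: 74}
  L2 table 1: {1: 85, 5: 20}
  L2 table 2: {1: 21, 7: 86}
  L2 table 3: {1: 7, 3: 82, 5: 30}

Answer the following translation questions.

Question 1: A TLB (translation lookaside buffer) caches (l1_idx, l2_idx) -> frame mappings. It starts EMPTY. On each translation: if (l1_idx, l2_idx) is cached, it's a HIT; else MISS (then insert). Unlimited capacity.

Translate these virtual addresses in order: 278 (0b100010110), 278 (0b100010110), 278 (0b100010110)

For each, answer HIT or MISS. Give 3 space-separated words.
Answer: MISS HIT HIT

Derivation:
vaddr=278: (2,1) not in TLB -> MISS, insert
vaddr=278: (2,1) in TLB -> HIT
vaddr=278: (2,1) in TLB -> HIT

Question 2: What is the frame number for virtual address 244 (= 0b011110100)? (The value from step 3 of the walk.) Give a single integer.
vaddr = 244: l1_idx=1, l2_idx=7
L1[1] = 0; L2[0][7] = 74

Answer: 74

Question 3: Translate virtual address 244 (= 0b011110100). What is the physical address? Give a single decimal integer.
vaddr = 244 = 0b011110100
Split: l1_idx=1, l2_idx=7, offset=4
L1[1] = 0
L2[0][7] = 74
paddr = 74 * 16 + 4 = 1188

Answer: 1188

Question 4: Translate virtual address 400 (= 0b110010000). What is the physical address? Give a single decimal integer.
Answer: 336

Derivation:
vaddr = 400 = 0b110010000
Split: l1_idx=3, l2_idx=1, offset=0
L1[3] = 2
L2[2][1] = 21
paddr = 21 * 16 + 0 = 336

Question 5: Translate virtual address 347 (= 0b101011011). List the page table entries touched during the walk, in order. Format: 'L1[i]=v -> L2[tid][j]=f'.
vaddr = 347 = 0b101011011
Split: l1_idx=2, l2_idx=5, offset=11

Answer: L1[2]=1 -> L2[1][5]=20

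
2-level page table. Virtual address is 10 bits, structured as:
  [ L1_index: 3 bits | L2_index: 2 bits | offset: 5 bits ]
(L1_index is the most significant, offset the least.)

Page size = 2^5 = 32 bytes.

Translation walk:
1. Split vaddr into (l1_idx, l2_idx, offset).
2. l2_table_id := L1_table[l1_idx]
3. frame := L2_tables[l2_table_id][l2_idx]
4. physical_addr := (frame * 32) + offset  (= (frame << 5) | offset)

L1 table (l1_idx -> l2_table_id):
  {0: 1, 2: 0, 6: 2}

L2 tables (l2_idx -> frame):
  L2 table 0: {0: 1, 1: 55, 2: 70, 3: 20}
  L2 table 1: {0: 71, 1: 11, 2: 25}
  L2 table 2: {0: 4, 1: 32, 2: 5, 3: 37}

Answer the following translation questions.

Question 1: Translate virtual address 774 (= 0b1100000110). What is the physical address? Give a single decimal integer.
Answer: 134

Derivation:
vaddr = 774 = 0b1100000110
Split: l1_idx=6, l2_idx=0, offset=6
L1[6] = 2
L2[2][0] = 4
paddr = 4 * 32 + 6 = 134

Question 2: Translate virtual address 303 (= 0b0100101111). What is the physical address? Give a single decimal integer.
vaddr = 303 = 0b0100101111
Split: l1_idx=2, l2_idx=1, offset=15
L1[2] = 0
L2[0][1] = 55
paddr = 55 * 32 + 15 = 1775

Answer: 1775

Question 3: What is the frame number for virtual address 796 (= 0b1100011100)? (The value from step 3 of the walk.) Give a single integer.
vaddr = 796: l1_idx=6, l2_idx=0
L1[6] = 2; L2[2][0] = 4

Answer: 4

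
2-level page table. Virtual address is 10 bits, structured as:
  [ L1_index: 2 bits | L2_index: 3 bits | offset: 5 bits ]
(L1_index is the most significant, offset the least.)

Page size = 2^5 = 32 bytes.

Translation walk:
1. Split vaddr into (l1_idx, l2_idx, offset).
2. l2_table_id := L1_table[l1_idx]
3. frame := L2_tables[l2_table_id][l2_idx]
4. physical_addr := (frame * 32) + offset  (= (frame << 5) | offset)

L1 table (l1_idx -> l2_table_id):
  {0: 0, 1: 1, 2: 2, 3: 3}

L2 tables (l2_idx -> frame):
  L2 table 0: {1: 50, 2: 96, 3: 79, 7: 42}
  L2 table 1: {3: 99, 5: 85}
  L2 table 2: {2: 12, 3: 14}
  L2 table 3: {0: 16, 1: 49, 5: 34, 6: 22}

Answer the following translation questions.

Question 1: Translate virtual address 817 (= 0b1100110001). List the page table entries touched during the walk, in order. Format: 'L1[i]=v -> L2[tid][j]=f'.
Answer: L1[3]=3 -> L2[3][1]=49

Derivation:
vaddr = 817 = 0b1100110001
Split: l1_idx=3, l2_idx=1, offset=17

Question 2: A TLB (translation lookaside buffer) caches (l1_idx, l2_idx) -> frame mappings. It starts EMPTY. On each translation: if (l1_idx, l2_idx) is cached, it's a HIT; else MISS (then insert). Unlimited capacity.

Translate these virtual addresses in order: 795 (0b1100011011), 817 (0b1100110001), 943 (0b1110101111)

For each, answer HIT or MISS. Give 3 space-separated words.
vaddr=795: (3,0) not in TLB -> MISS, insert
vaddr=817: (3,1) not in TLB -> MISS, insert
vaddr=943: (3,5) not in TLB -> MISS, insert

Answer: MISS MISS MISS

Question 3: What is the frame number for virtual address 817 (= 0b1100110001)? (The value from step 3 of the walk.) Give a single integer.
Answer: 49

Derivation:
vaddr = 817: l1_idx=3, l2_idx=1
L1[3] = 3; L2[3][1] = 49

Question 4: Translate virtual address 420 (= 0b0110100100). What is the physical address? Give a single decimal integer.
vaddr = 420 = 0b0110100100
Split: l1_idx=1, l2_idx=5, offset=4
L1[1] = 1
L2[1][5] = 85
paddr = 85 * 32 + 4 = 2724

Answer: 2724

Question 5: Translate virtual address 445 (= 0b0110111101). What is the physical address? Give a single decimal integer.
vaddr = 445 = 0b0110111101
Split: l1_idx=1, l2_idx=5, offset=29
L1[1] = 1
L2[1][5] = 85
paddr = 85 * 32 + 29 = 2749

Answer: 2749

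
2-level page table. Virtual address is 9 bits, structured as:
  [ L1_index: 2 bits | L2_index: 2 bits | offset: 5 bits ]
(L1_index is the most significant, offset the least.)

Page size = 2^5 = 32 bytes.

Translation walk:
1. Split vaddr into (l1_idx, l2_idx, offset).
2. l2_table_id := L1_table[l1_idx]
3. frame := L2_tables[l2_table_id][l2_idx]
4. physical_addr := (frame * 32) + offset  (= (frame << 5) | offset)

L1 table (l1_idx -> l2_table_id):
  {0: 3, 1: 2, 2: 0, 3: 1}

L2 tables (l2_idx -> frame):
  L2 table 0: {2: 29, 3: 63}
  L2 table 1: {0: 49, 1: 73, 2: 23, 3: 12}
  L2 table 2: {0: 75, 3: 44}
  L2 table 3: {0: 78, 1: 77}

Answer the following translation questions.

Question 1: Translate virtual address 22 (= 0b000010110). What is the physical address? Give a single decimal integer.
vaddr = 22 = 0b000010110
Split: l1_idx=0, l2_idx=0, offset=22
L1[0] = 3
L2[3][0] = 78
paddr = 78 * 32 + 22 = 2518

Answer: 2518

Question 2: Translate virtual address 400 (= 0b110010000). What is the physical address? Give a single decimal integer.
vaddr = 400 = 0b110010000
Split: l1_idx=3, l2_idx=0, offset=16
L1[3] = 1
L2[1][0] = 49
paddr = 49 * 32 + 16 = 1584

Answer: 1584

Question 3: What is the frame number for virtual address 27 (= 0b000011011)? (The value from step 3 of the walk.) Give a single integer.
Answer: 78

Derivation:
vaddr = 27: l1_idx=0, l2_idx=0
L1[0] = 3; L2[3][0] = 78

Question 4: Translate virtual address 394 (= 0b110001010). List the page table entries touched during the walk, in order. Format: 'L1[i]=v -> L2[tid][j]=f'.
Answer: L1[3]=1 -> L2[1][0]=49

Derivation:
vaddr = 394 = 0b110001010
Split: l1_idx=3, l2_idx=0, offset=10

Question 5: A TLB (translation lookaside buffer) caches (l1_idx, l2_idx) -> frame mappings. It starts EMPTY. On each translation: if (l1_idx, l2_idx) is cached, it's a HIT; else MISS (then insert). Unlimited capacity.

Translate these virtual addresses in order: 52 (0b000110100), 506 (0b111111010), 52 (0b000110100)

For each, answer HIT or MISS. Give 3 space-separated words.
Answer: MISS MISS HIT

Derivation:
vaddr=52: (0,1) not in TLB -> MISS, insert
vaddr=506: (3,3) not in TLB -> MISS, insert
vaddr=52: (0,1) in TLB -> HIT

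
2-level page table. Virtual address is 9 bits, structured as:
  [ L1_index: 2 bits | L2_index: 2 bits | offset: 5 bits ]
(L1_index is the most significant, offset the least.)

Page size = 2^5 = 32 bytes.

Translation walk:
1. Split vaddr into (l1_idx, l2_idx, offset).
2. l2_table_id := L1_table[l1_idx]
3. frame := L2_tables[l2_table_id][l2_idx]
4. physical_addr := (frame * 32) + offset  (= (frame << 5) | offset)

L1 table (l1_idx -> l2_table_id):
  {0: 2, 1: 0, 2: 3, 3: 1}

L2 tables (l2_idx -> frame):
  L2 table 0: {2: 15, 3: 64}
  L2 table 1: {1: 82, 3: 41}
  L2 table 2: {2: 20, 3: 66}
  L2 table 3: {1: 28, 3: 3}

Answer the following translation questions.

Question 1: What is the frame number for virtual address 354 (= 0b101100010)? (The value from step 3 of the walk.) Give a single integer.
Answer: 3

Derivation:
vaddr = 354: l1_idx=2, l2_idx=3
L1[2] = 3; L2[3][3] = 3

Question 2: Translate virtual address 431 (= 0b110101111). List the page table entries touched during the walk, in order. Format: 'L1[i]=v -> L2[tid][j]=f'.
vaddr = 431 = 0b110101111
Split: l1_idx=3, l2_idx=1, offset=15

Answer: L1[3]=1 -> L2[1][1]=82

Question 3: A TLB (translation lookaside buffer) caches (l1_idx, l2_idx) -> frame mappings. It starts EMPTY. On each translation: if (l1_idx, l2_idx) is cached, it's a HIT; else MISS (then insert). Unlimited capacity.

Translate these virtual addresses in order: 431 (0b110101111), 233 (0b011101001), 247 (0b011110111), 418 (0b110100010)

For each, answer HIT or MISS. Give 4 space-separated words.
vaddr=431: (3,1) not in TLB -> MISS, insert
vaddr=233: (1,3) not in TLB -> MISS, insert
vaddr=247: (1,3) in TLB -> HIT
vaddr=418: (3,1) in TLB -> HIT

Answer: MISS MISS HIT HIT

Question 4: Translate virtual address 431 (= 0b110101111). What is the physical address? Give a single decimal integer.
vaddr = 431 = 0b110101111
Split: l1_idx=3, l2_idx=1, offset=15
L1[3] = 1
L2[1][1] = 82
paddr = 82 * 32 + 15 = 2639

Answer: 2639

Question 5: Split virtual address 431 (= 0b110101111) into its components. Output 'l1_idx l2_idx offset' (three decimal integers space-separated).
Answer: 3 1 15

Derivation:
vaddr = 431 = 0b110101111
  top 2 bits -> l1_idx = 3
  next 2 bits -> l2_idx = 1
  bottom 5 bits -> offset = 15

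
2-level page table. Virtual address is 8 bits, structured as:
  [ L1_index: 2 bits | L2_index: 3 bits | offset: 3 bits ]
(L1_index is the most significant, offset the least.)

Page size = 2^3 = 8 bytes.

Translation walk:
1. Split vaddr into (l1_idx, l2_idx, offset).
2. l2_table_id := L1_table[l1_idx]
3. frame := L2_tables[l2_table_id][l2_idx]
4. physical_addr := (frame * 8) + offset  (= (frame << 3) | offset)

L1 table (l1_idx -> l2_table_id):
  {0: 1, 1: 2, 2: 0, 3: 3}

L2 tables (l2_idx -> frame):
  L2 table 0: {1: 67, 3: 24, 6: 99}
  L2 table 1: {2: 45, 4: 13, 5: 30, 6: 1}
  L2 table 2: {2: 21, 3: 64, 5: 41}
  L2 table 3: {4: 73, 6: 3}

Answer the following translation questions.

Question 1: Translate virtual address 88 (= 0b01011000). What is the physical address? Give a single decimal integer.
Answer: 512

Derivation:
vaddr = 88 = 0b01011000
Split: l1_idx=1, l2_idx=3, offset=0
L1[1] = 2
L2[2][3] = 64
paddr = 64 * 8 + 0 = 512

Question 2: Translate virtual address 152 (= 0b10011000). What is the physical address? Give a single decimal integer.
vaddr = 152 = 0b10011000
Split: l1_idx=2, l2_idx=3, offset=0
L1[2] = 0
L2[0][3] = 24
paddr = 24 * 8 + 0 = 192

Answer: 192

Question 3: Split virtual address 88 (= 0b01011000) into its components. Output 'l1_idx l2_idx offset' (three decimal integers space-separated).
vaddr = 88 = 0b01011000
  top 2 bits -> l1_idx = 1
  next 3 bits -> l2_idx = 3
  bottom 3 bits -> offset = 0

Answer: 1 3 0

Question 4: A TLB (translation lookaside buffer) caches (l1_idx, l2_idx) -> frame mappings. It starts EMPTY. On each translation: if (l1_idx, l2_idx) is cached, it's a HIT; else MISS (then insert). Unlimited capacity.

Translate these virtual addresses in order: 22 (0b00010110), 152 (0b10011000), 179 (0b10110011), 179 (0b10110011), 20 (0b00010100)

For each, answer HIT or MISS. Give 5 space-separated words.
vaddr=22: (0,2) not in TLB -> MISS, insert
vaddr=152: (2,3) not in TLB -> MISS, insert
vaddr=179: (2,6) not in TLB -> MISS, insert
vaddr=179: (2,6) in TLB -> HIT
vaddr=20: (0,2) in TLB -> HIT

Answer: MISS MISS MISS HIT HIT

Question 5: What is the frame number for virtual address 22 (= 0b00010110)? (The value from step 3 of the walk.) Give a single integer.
Answer: 45

Derivation:
vaddr = 22: l1_idx=0, l2_idx=2
L1[0] = 1; L2[1][2] = 45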